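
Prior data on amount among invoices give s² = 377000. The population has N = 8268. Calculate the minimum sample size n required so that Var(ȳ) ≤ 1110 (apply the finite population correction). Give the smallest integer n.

Without fpc, n₀ = s²/D = 377000/1110 = 339.6396.
With fpc, (1 − n/N)·s²/n ≤ D requires n ≥ n₀/(1 + n₀/N) = 339.6396/(1 + 339.6396/8268) = 326.2381.
Rounding up, n = 327.

327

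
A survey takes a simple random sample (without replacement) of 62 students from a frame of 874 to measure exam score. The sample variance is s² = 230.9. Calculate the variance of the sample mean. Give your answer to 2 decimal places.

3.46

Under SRS without replacement, Var(ȳ) = (1 − f)·s²/n with f = n/N = 62/874 = 0.07093822.
Var(ȳ) = (1 − 0.07093822)·230.9/62 = 0.92906178·3.7241935 = 3.4600059.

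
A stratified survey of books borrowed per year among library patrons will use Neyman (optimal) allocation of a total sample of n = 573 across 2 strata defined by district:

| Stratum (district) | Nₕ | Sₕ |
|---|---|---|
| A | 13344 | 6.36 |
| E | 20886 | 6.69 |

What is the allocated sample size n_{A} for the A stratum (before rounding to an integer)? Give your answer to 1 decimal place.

216.5

Neyman allocation: nₕ = n·NₕSₕ / Σⱼ NⱼSⱼ.
Σ NⱼSⱼ = 13344·6.36 + 20886·6.69 = 224595.18.
n_{A} = 573·13344·6.36 / 224595.18 = 216.5.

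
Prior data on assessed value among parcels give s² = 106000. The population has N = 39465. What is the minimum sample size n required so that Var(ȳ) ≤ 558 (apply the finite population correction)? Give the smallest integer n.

190

Without fpc, n₀ = s²/D = 106000/558 = 189.9642.
With fpc, (1 − n/N)·s²/n ≤ D requires n ≥ n₀/(1 + n₀/N) = 189.9642/(1 + 189.9642/39465) = 189.0542.
Rounding up, n = 190.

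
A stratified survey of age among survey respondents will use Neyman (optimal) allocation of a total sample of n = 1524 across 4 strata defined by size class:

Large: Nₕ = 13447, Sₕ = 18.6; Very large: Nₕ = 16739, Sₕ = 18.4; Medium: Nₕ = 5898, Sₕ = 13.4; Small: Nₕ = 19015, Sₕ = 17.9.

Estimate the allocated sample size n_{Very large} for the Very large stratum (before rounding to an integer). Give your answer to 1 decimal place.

480.2

Neyman allocation: nₕ = n·NₕSₕ / Σⱼ NⱼSⱼ.
Σ NⱼSⱼ = 13447·18.6 + 16739·18.4 + 5898·13.4 + 19015·17.9 = 977513.5.
n_{Very large} = 1524·16739·18.4 / 977513.5 = 480.2.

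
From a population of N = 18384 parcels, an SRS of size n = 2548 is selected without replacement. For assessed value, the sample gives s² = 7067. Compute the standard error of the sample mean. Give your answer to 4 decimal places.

Under SRS without replacement, Var(ȳ) = (1 − f)·s²/n with f = n/N = 2548/18384 = 0.13859878.
Var(ȳ) = (1 − 0.13859878)·7067/2548 = 0.86140122·2.7735479 = 2.3891375.
SE(ȳ) = √(2.3891375) = 1.5457.

1.5457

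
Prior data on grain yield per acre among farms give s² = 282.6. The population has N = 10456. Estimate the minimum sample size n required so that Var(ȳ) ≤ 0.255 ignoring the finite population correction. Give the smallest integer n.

1109

Without fpc, n₀ = s²/D = 282.6/0.255 = 1108.2353.
Rounding up, n = 1109.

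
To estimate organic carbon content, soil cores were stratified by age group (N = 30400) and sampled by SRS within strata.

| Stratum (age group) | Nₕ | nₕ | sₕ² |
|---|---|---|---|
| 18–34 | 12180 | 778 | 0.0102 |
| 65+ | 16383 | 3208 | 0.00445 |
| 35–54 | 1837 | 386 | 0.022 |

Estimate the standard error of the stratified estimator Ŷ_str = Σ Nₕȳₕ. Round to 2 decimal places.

Var(Ŷ_str) = Σₕ Nₕ²(1 − fₕ)sₕ²/nₕ.
18–34: 12180²·(1 − 778/12180)·0.0102/778 = 1820.7441.
65+: 16383²·(1 − 3208/16383)·0.00445/3208 = 299.41235.
35–54: 1837²·(1 − 386/1837)·0.022/386 = 151.91895.
Sum = 2272.0754.
SE = √(2272.0754) = 47.67.

47.67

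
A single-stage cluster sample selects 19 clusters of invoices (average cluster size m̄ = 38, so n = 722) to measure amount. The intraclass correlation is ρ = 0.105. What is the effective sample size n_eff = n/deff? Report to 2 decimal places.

deff = 1 + (38 − 1)·0.105 = 1 + 3.885 = 4.885.
n_eff = 722 / 4.885 = 147.80.

147.80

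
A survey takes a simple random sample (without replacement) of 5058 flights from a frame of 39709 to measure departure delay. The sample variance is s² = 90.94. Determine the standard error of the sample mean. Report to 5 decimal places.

Under SRS without replacement, Var(ȳ) = (1 − f)·s²/n with f = n/N = 5058/39709 = 0.12737667.
Var(ȳ) = (1 − 0.12737667)·90.94/5058 = 0.87262333·0.017979439 = 0.015689278.
SE(ȳ) = √(0.015689278) = 0.12526.

0.12526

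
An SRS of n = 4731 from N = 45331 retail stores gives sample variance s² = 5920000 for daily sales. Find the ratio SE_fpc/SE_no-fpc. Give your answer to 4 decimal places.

0.9464

f = n/N = 4731/45331 = 0.10436567.
SE_no-fpc = √(s²/n) = 35.374017; SE_fpc = √((1−f)s²/n) = 33.477248.
Ratio = √(1−f) = 0.94637959.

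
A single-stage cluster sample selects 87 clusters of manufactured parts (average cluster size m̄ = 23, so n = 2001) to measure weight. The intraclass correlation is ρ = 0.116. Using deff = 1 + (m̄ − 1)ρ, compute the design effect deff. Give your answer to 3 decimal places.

deff = 1 + (23 − 1)·0.116 = 1 + 2.552 = 3.552.

3.552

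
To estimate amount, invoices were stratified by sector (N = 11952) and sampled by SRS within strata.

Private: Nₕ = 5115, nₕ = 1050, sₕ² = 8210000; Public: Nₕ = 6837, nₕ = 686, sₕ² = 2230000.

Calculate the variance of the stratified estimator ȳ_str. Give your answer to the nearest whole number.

2095

Var(ȳ_str) = Σₕ Wₕ²(1 − fₕ)sₕ²/nₕ with Wₕ = Nₕ/N, N = 11952.
Private: Wₕ = 0.42796185; term = 0.42796185²·(1 − 0.20527859)·8210000/1050 = 1138.0959.
Public: Wₕ = 0.57203815; term = 0.57203815²·(1 − 0.10033640)·2230000/686 = 956.99768.
Sum = 2095.0936.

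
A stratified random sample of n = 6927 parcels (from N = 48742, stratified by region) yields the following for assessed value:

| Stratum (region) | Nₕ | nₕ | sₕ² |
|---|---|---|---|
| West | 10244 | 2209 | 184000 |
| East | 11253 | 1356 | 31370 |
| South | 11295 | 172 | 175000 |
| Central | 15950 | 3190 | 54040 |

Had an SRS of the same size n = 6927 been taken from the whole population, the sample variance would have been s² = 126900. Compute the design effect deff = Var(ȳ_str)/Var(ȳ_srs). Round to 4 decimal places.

Var(ȳ_str) = Σ Wₕ²(1−fₕ)sₕ²/nₕ with Wₕ = Nₕ/48742:
  West: (10244/48742)²·(1−2209/10244)·184000/2209 = 2.8858308
  East: (11253/48742)²·(1−1356/11253)·31370/1356 = 1.0844762
  South: (11295/48742)²·(1−172/11295)·175000/172 = 53.803569
  Central: (15950/48742)²·(1−3190/15950)·54040/3190 = 1.4512069
  → Var(ȳ_str) = 59.225083.
Var(ȳ_srs) = (1 − 6927/48742)·126900/6927 = 15.716115.
deff = 59.225083 / 15.716115 = 3.7684.

3.7684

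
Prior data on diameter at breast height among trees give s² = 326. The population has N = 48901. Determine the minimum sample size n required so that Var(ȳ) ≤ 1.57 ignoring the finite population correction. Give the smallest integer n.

Without fpc, n₀ = s²/D = 326/1.57 = 207.6433.
Rounding up, n = 208.

208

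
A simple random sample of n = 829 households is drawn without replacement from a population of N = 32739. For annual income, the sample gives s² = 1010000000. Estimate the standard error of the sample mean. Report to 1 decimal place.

1089.7

Under SRS without replacement, Var(ȳ) = (1 − f)·s²/n with f = n/N = 829/32739 = 0.02532148.
Var(ȳ) = (1 − 0.02532148)·1010000000/829 = 0.97467852·1.2183353 × 10^6 = 1.1874853 × 10^6.
SE(ȳ) = √(1.1874853 × 10^6) = 1089.7.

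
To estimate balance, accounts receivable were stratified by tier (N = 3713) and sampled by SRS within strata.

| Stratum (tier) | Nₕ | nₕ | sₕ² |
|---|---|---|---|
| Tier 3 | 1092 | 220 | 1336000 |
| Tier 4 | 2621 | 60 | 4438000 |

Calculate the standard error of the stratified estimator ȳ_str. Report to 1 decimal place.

190.9

Var(ȳ_str) = Σₕ Wₕ²(1 − fₕ)sₕ²/nₕ with Wₕ = Nₕ/N, N = 3713.
Tier 3: Wₕ = 0.29410180; term = 0.29410180²·(1 − 0.20146520)·1336000/220 = 419.44305.
Tier 4: Wₕ = 0.70589820; term = 0.70589820²·(1 − 0.02289203)·4438000/60 = 36013.286.
Sum = 36432.729.
SE = √(36432.729) = 190.9.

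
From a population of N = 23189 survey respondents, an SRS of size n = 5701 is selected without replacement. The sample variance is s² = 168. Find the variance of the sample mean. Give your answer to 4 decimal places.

Under SRS without replacement, Var(ȳ) = (1 − f)·s²/n with f = n/N = 5701/23189 = 0.24584933.
Var(ȳ) = (1 − 0.24584933)·168/5701 = 0.75415067·0.029468514 = 0.0222237.

0.0222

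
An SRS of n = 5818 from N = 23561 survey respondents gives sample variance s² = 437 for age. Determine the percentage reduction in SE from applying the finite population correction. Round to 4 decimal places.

13.2206

f = n/N = 5818/23561 = 0.24693349.
SE_no-fpc = √(s²/n) = 0.27406518; SE_fpc = √((1−f)s²/n) = 0.23783213.
Ratio = √(1−f) = 0.86779405. Reduction = 100·(1 − 0.86779405) = 13.2206%.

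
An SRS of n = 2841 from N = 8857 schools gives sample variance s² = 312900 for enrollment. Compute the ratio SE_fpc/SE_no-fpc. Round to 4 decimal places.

0.8242

f = n/N = 2841/8857 = 0.32076324.
SE_no-fpc = √(s²/n) = 10.494631; SE_fpc = √((1−f)s²/n) = 8.6492362.
Ratio = √(1−f) = 0.82415821.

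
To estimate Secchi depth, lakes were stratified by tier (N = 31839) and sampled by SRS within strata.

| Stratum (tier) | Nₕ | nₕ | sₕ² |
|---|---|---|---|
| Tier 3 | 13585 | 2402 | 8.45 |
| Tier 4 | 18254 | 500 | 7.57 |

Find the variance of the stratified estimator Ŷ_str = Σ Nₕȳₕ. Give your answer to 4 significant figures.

Var(Ŷ_str) = Σₕ Nₕ²(1 − fₕ)sₕ²/nₕ.
Tier 3: 13585²·(1 − 2402/13585)·8.45/2402 = 534443.35.
Tier 4: 18254²·(1 − 500/18254)·7.57/500 = 4.9065942 × 10^6.
Sum = 5.4410376 × 10^6.

5.441 × 10^6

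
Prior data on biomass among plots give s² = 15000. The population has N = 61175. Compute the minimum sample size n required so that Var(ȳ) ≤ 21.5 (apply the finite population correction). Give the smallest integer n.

Without fpc, n₀ = s²/D = 15000/21.5 = 697.6744.
With fpc, (1 − n/N)·s²/n ≤ D requires n ≥ n₀/(1 + n₀/N) = 697.6744/(1 + 697.6744/61175) = 689.8074.
Rounding up, n = 690.

690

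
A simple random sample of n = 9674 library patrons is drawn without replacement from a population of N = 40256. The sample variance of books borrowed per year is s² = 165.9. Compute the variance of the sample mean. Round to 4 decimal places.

0.0130

Under SRS without replacement, Var(ȳ) = (1 − f)·s²/n with f = n/N = 9674/40256 = 0.24031200.
Var(ȳ) = (1 − 0.24031200)·165.9/9674 = 0.75968800·0.017149059 = 0.013027935.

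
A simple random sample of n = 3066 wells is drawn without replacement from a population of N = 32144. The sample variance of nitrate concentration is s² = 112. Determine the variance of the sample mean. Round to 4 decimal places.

Under SRS without replacement, Var(ȳ) = (1 − f)·s²/n with f = n/N = 3066/32144 = 0.09538328.
Var(ȳ) = (1 − 0.09538328)·112/3066 = 0.90461672·0.03652968 = 0.03304536.

0.0330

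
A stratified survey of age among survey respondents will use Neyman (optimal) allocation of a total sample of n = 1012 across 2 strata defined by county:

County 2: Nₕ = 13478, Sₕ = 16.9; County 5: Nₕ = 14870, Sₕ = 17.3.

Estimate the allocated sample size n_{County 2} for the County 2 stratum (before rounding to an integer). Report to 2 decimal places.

Neyman allocation: nₕ = n·NₕSₕ / Σⱼ NⱼSⱼ.
Σ NⱼSⱼ = 13478·16.9 + 14870·17.3 = 485029.2.
n_{County 2} = 1012·13478·16.9 / 485029.2 = 475.25.

475.25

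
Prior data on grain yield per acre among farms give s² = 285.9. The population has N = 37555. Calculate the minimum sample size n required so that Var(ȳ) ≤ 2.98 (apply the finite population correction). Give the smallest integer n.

96

Without fpc, n₀ = s²/D = 285.9/2.98 = 95.9396.
With fpc, (1 − n/N)·s²/n ≤ D requires n ≥ n₀/(1 + n₀/N) = 95.9396/(1 + 95.9396/37555) = 95.6951.
Rounding up, n = 96.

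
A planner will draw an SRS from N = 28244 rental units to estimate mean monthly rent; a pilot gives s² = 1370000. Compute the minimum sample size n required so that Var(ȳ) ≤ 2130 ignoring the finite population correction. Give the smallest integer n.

Without fpc, n₀ = s²/D = 1370000/2130 = 643.1925.
Rounding up, n = 644.

644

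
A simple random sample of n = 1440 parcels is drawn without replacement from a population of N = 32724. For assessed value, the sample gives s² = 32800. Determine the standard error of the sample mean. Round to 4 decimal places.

Under SRS without replacement, Var(ȳ) = (1 − f)·s²/n with f = n/N = 1440/32724 = 0.04400440.
Var(ȳ) = (1 − 0.04400440)·32800/1440 = 0.95599560·22.777778 = 21.775455.
SE(ȳ) = √(21.775455) = 4.6664.

4.6664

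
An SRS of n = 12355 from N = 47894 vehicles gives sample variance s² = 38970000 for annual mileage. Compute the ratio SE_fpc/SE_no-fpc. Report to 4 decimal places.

f = n/N = 12355/47894 = 0.25796551.
SE_no-fpc = √(s²/n) = 56.162163; SE_fpc = √((1−f)s²/n) = 48.378887.
Ratio = √(1−f) = 0.86141424.

0.8614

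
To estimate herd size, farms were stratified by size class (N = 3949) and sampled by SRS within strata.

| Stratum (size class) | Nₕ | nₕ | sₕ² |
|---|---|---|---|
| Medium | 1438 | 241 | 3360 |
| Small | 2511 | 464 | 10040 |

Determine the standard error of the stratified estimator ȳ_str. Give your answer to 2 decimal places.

Var(ȳ_str) = Σₕ Wₕ²(1 − fₕ)sₕ²/nₕ with Wₕ = Nₕ/N, N = 3949.
Medium: Wₕ = 0.36414282; term = 0.36414282²·(1 − 0.16759388)·3360/241 = 1.5388667.
Small: Wₕ = 0.63585718; term = 0.63585718²·(1 − 0.18478694)·10040/464 = 7.1319127.
Sum = 8.6707794.
SE = √(8.6707794) = 2.94.

2.94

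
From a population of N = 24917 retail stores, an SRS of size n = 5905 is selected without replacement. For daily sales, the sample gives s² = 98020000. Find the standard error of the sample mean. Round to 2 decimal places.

112.54

Under SRS without replacement, Var(ȳ) = (1 − f)·s²/n with f = n/N = 5905/24917 = 0.23698680.
Var(ȳ) = (1 − 0.23698680)·98020000/5905 = 0.76301320·16599.492 = 12665.632.
SE(ȳ) = √(12665.632) = 112.54.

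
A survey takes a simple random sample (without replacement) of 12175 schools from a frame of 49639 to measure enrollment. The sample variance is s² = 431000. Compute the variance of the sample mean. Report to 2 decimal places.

26.72

Under SRS without replacement, Var(ȳ) = (1 − f)·s²/n with f = n/N = 12175/49639 = 0.24527086.
Var(ȳ) = (1 − 0.24527086)·431000/12175 = 0.75472914·35.400411 = 26.717722.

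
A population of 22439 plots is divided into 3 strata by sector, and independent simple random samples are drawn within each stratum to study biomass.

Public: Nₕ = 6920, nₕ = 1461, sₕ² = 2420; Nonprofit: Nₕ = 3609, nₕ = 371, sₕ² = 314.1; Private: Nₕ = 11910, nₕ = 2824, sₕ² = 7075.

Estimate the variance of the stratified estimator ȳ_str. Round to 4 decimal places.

Var(ȳ_str) = Σₕ Wₕ²(1 − fₕ)sₕ²/nₕ with Wₕ = Nₕ/N, N = 22439.
Public: Wₕ = 0.30839164; term = 0.30839164²·(1 − 0.21112717)·2420/1461 = 0.12427316.
Nonprofit: Wₕ = 0.16083604; term = 0.16083604²·(1 − 0.10279856)·314.1/371 = 0.019649466.
Private: Wₕ = 0.53077232; term = 0.53077232²·(1 − 0.23711167)·7075/2824 = 0.5384424.
Sum = 0.68236503.

0.6824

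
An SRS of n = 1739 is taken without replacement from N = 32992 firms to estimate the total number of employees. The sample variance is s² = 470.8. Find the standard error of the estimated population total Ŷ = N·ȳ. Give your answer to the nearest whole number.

16708

Var(Ŷ) = N²·Var(ȳ) = N²·(1 − n/N)·s²/n.
f = 1739/32992 = 0.05270975; Var(ȳ) = 0.94729025·470.8/1739 = 0.25646018.
Var(Ŷ) = 32992² · 0.25646018 = 2.7914974 × 10^8.
SE(Ŷ) = √(2.7914974 × 10^8) = 16708.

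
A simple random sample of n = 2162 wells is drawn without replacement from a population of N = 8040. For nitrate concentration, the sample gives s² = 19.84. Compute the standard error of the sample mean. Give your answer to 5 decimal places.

Under SRS without replacement, Var(ȳ) = (1 − f)·s²/n with f = n/N = 2162/8040 = 0.26890547.
Var(ȳ) = (1 − 0.26890547)·19.84/2162 = 0.73109453·0.0091766883 = 0.0067090266.
SE(ȳ) = √(0.0067090266) = 0.08191.

0.08191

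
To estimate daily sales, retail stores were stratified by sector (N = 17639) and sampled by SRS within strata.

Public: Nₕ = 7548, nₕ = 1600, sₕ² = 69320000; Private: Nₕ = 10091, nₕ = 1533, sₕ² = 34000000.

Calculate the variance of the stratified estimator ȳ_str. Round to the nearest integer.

12408

Var(ȳ_str) = Σₕ Wₕ²(1 − fₕ)sₕ²/nₕ with Wₕ = Nₕ/N, N = 17639.
Public: Wₕ = 0.42791541; term = 0.42791541²·(1 − 0.21197668)·69320000/1600 = 6251.6334.
Private: Wₕ = 0.57208459; term = 0.57208459²·(1 − 0.15191755)·34000000/1533 = 6155.9535.
Sum = 12407.587.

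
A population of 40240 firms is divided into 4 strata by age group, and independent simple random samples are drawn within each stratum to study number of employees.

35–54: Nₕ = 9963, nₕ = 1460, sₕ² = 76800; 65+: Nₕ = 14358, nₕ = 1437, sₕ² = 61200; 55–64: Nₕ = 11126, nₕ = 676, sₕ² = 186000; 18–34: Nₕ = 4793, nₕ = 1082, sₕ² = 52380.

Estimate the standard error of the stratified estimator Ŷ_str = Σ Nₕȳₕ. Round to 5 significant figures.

212620

Var(Ŷ_str) = Σₕ Nₕ²(1 − fₕ)sₕ²/nₕ.
35–54: 9963²·(1 − 1460/9963)·76800/1460 = 4.4562616 × 10^9.
65+: 14358²·(1 − 1437/14358)·61200/1437 = 7.9010485 × 10^9.
55–64: 11126²·(1 − 676/11126)·186000/676 = 3.1990542 × 10^10.
18–34: 4793²·(1 − 1082/4793)·52380/1082 = 8.6106635 × 10^8.
Sum = 4.5208918 × 10^10.
SE = √(4.5208918 × 10^10) = 212620.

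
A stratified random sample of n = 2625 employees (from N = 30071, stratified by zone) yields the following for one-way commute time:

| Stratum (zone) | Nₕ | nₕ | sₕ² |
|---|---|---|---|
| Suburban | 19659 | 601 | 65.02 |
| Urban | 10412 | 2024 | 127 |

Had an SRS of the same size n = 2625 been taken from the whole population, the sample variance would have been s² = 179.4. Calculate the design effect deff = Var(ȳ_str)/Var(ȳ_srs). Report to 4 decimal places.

0.8158

Var(ȳ_str) = Σ Wₕ²(1−fₕ)sₕ²/nₕ with Wₕ = Nₕ/30071:
  Suburban: (19659/30071)²·(1−601/19659)·65.02/601 = 0.044824504
  Urban: (10412/30071)²·(1−2024/10412)·127/2024 = 0.0060602432
  → Var(ȳ_str) = 0.050884747.
Var(ȳ_srs) = (1 − 2625/30071)·179.4/2625 = 0.062376976.
deff = 0.050884747 / 0.062376976 = 0.8158.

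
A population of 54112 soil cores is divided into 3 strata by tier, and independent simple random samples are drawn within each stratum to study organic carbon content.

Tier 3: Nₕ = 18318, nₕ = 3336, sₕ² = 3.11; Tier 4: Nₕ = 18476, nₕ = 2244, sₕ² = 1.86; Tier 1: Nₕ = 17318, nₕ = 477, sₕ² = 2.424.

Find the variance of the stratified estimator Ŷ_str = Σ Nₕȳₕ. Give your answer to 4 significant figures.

Var(Ŷ_str) = Σₕ Nₕ²(1 − fₕ)sₕ²/nₕ.
Tier 3: 18318²·(1 − 3336/18318)·3.11/3336 = 255848.1.
Tier 4: 18476²·(1 − 2244/18476)·1.86/2244 = 248582.23.
Tier 1: 17318²·(1 − 477/17318)·2.424/477 = 1.482108 × 10^6.
Sum = 1.9865383 × 10^6.

1.987 × 10^6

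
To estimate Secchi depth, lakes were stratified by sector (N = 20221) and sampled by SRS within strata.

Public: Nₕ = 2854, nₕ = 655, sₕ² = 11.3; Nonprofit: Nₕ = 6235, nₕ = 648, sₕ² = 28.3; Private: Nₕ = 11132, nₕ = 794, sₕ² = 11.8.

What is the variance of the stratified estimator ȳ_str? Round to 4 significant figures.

Var(ȳ_str) = Σₕ Wₕ²(1 − fₕ)sₕ²/nₕ with Wₕ = Nₕ/N, N = 20221.
Public: Wₕ = 0.14114040; term = 0.14114040²·(1 − 0.22950245)·11.3/655 = 2.6479579 × 10^-4.
Nonprofit: Wₕ = 0.30834281; term = 0.30834281²·(1 − 0.10392943)·28.3/648 = 0.0037206713.
Private: Wₕ = 0.55051679; term = 0.55051679²·(1 − 0.07132591)·11.8/794 = 0.0041827891.
Sum = 0.0081682562.

0.008168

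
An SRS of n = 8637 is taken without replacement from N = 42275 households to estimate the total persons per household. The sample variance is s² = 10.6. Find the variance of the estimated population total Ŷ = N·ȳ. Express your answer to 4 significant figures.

1.745 × 10^6

Var(Ŷ) = N²·Var(ȳ) = N²·(1 − n/N)·s²/n.
f = 8637/42275 = 0.20430514; Var(ȳ) = 0.79569486·10.6/8637 = 9.7653878 × 10^-4.
Var(Ŷ) = 42275² · (9.7653878 × 10^-4) = 1.7452463 × 10^6.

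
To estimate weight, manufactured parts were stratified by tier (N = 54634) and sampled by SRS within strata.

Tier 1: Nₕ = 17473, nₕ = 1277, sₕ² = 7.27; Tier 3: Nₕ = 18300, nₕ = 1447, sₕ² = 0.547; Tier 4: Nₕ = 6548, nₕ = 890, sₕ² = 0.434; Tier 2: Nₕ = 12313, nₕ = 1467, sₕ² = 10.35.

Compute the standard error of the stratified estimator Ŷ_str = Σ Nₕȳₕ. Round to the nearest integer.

1639

Var(Ŷ_str) = Σₕ Nₕ²(1 − fₕ)sₕ²/nₕ.
Tier 1: 17473²·(1 − 1277/17473)·7.27/1277 = 1.6110861 × 10^6.
Tier 3: 18300²·(1 − 1447/18300)·0.547/1447 = 116586.19.
Tier 4: 6548²·(1 − 890/6548)·0.434/890 = 18066.388.
Tier 2: 12313²·(1 − 1467/12313)·10.35/1467 = 942201.34.
Sum = 2.68794 × 10^6.
SE = √(2.68794 × 10^6) = 1639.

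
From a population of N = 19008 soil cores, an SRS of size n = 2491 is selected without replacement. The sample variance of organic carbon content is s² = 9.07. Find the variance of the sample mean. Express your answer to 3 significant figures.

Under SRS without replacement, Var(ȳ) = (1 − f)·s²/n with f = n/N = 2491/19008 = 0.13105008.
Var(ȳ) = (1 − 0.13105008)·9.07/2491 = 0.86894992·0.003641108 = 0.0031639405.

0.00316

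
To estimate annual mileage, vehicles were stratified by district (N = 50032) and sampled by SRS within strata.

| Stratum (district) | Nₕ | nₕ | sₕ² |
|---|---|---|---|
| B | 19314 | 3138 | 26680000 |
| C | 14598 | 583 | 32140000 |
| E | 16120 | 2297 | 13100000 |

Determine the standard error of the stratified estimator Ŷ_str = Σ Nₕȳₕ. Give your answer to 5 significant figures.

Var(Ŷ_str) = Σₕ Nₕ²(1 − fₕ)sₕ²/nₕ.
B: 19314²·(1 − 3138/19314)·26680000/3138 = 2.6562947 × 10^12.
C: 14598²·(1 − 583/14598)·32140000/583 = 1.1278823 × 10^13.
E: 16120²·(1 − 2297/16120)·13100000/2297 = 1.2708013 × 10^12.
Sum = 1.5205919 × 10^13.
SE = √(1.5205919 × 10^13) = 3.8995 × 10^6.

3.8995 × 10^6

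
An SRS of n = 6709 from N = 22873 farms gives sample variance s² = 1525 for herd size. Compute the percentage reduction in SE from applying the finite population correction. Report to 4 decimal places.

f = n/N = 6709/22873 = 0.29331526.
SE_no-fpc = √(s²/n) = 0.47676682; SE_fpc = √((1−f)s²/n) = 0.40079185.
Ratio = √(1−f) = 0.84064543. Reduction = 100·(1 − 0.84064543) = 15.9355%.

15.9355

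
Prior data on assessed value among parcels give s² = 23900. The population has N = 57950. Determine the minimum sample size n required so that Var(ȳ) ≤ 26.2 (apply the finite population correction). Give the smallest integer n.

Without fpc, n₀ = s²/D = 23900/26.2 = 912.2137.
With fpc, (1 − n/N)·s²/n ≤ D requires n ≥ n₀/(1 + n₀/N) = 912.2137/(1 + 912.2137/57950) = 898.0767.
Rounding up, n = 899.

899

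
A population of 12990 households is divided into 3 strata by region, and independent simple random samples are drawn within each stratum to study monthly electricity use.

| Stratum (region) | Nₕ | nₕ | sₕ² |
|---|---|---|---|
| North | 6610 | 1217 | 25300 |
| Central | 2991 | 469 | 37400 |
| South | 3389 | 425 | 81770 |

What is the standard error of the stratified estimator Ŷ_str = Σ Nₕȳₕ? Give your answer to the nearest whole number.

Var(Ŷ_str) = Σₕ Nₕ²(1 − fₕ)sₕ²/nₕ.
North: 6610²·(1 − 1217/6610)·25300/1217 = 7.4107442 × 10^8.
Central: 2991²·(1 − 469/2991)·37400/469 = 6.015341 × 10^8.
South: 3389²·(1 − 425/3389)·81770/425 = 1.9326572 × 10^9.
Sum = 3.2752657 × 10^9.
SE = √(3.2752657 × 10^9) = 57230.

57230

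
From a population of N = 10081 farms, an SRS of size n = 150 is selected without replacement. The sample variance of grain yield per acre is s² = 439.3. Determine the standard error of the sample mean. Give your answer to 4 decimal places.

1.6986

Under SRS without replacement, Var(ȳ) = (1 − f)·s²/n with f = n/N = 150/10081 = 0.01487948.
Var(ȳ) = (1 − 0.01487948)·439.3/150 = 0.98512052·2.9286667 = 2.8850896.
SE(ȳ) = √(2.8850896) = 1.6986.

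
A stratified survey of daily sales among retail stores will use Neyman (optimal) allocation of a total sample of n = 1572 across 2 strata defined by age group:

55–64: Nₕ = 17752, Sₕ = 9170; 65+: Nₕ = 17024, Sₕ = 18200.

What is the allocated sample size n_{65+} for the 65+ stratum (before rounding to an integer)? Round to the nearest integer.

Neyman allocation: nₕ = n·NₕSₕ / Σⱼ NⱼSⱼ.
Σ NⱼSⱼ = 17752·9170 + 17024·18200 = 4.7262264 × 10^8.
n_{65+} = 1572·17024·18200 / (4.7262264 × 10^8) = 1031.

1031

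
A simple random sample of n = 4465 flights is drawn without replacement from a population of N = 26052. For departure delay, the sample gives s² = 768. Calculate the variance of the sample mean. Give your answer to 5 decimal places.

Under SRS without replacement, Var(ȳ) = (1 − f)·s²/n with f = n/N = 4465/26052 = 0.17138799.
Var(ȳ) = (1 − 0.17138799)·768/4465 = 0.82861201·0.17200448 = 0.14252498.

0.14252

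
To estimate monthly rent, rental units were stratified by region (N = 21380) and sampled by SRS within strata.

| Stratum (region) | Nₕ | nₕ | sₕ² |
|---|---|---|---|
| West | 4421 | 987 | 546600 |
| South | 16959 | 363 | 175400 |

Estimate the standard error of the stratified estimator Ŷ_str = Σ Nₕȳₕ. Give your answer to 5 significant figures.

380000

Var(Ŷ_str) = Σₕ Nₕ²(1 − fₕ)sₕ²/nₕ.
West: 4421²·(1 − 987/4421)·546600/987 = 8.407624 × 10^9.
South: 16959²·(1 − 363/16959)·175400/363 = 1.3599616 × 10^11.
Sum = 1.4440378 × 10^11.
SE = √(1.4440378 × 10^11) = 380000.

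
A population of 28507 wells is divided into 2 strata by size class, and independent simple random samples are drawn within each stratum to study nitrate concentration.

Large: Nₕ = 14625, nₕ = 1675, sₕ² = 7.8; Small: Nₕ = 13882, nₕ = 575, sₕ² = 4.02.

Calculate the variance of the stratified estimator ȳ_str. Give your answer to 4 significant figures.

Var(ȳ_str) = Σₕ Wₕ²(1 − fₕ)sₕ²/nₕ with Wₕ = Nₕ/N, N = 28507.
Large: Wₕ = 0.51303189; term = 0.51303189²·(1 − 0.11452991)·7.8/1675 = 0.0010852815.
Small: Wₕ = 0.48696811; term = 0.48696811²·(1 − 0.04142054)·4.02/575 = 0.0015892323.
Sum = 0.0026745138.

0.002675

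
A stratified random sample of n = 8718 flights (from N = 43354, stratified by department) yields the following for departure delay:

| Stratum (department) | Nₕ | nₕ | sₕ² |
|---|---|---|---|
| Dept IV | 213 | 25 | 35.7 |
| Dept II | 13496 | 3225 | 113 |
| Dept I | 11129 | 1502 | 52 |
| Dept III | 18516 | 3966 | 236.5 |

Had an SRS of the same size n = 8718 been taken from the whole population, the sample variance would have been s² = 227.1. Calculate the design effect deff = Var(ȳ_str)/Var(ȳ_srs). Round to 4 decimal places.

Var(ȳ_str) = Σ Wₕ²(1−fₕ)sₕ²/nₕ with Wₕ = Nₕ/43354:
  Dept IV: (213/43354)²·(1−25/213)·35.7/25 = 3.042337 × 10^-5
  Dept II: (13496/43354)²·(1−3225/13496)·113/3225 = 0.0025840932
  Dept I: (11129/43354)²·(1−1502/11129)·52/1502 = 0.0019734321
  Dept III: (18516/43354)²·(1−3966/18516)·236.5/3966 = 0.0085473257
  → Var(ȳ_str) = 0.013135274.
Var(ȳ_srs) = (1 − 8718/43354)·227.1/8718 = 0.020811282.
deff = 0.013135274 / 0.020811282 = 0.6312.

0.6312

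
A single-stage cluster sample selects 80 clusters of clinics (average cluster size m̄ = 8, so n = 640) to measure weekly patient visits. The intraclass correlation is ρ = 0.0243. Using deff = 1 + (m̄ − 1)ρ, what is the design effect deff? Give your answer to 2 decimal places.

1.17

deff = 1 + (8 − 1)·0.0243 = 1 + 0.1701 = 1.1701.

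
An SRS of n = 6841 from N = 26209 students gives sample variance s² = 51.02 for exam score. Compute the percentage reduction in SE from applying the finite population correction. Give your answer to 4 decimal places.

14.0359

f = n/N = 6841/26209 = 0.26101721.
SE_no-fpc = √(s²/n) = 0.086359562; SE_fpc = √((1−f)s²/n) = 0.074238228.
Ratio = √(1−f) = 0.85964108. Reduction = 100·(1 − 0.85964108) = 14.0359%.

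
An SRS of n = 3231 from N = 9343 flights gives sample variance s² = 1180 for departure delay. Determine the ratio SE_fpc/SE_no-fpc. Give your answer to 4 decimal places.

0.8088

f = n/N = 3231/9343 = 0.34582040.
SE_no-fpc = √(s²/n) = 0.60432773; SE_fpc = √((1−f)s²/n) = 0.48878855.
Ratio = √(1−f) = 0.80881370.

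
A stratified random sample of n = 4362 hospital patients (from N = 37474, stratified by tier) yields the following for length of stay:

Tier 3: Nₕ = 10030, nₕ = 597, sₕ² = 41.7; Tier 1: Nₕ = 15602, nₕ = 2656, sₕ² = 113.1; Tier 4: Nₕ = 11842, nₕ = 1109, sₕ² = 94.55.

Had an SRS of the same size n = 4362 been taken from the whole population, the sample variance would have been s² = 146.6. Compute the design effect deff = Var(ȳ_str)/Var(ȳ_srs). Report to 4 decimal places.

0.6246

Var(ȳ_str) = Σ Wₕ²(1−fₕ)sₕ²/nₕ with Wₕ = Nₕ/37474:
  Tier 3: (10030/37474)²·(1−597/10030)·41.7/597 = 0.004706005
  Tier 1: (15602/37474)²·(1−2656/15602)·113.1/2656 = 0.0061247773
  Tier 4: (11842/37474)²·(1−1109/11842)·94.55/1109 = 0.0077164237
  → Var(ȳ_str) = 0.018547206.
Var(ȳ_srs) = (1 − 4362/37474)·146.6/4362 = 0.029696391.
deff = 0.018547206 / 0.029696391 = 0.6246.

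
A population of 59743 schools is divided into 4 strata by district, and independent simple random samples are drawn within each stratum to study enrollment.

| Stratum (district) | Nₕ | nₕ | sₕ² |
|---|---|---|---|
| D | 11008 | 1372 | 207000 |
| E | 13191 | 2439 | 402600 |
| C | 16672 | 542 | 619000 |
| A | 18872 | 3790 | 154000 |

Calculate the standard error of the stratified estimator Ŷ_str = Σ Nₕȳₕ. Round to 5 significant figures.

598420

Var(Ŷ_str) = Σₕ Nₕ²(1 − fₕ)sₕ²/nₕ.
D: 11008²·(1 − 1372/11008)·207000/1372 = 1.6003738 × 10^10.
E: 13191²·(1 − 2439/13191)·402600/2439 = 2.3411484 × 10^10.
C: 16672²·(1 − 542/16672)·619000/542 = 3.0712377 × 10^11.
A: 18872²·(1 − 3790/18872)·154000/3790 = 1.1565339 × 10^10.
Sum = 3.5810433 × 10^11.
SE = √(3.5810433 × 10^11) = 598420.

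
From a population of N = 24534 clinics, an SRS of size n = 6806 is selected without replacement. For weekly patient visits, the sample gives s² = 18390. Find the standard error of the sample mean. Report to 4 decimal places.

Under SRS without replacement, Var(ȳ) = (1 − f)·s²/n with f = n/N = 6806/24534 = 0.27741094.
Var(ȳ) = (1 − 0.27741094)·18390/6806 = 0.72258906·2.7020276 = 1.9524556.
SE(ȳ) = √(1.9524556) = 1.3973.

1.3973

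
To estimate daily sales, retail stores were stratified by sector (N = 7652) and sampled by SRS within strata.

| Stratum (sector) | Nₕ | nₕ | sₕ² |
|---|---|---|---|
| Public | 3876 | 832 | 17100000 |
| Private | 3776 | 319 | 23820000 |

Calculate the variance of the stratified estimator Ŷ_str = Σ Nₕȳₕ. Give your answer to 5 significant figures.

Var(Ŷ_str) = Σₕ Nₕ²(1 − fₕ)sₕ²/nₕ.
Public: 3876²·(1 − 832/3876)·17100000/832 = 2.4249411 × 10^11.
Private: 3776²·(1 − 319/3776)·23820000/319 = 9.7472575 × 10^11.
Sum = 1.2172199 × 10^12.

1.2172 × 10^12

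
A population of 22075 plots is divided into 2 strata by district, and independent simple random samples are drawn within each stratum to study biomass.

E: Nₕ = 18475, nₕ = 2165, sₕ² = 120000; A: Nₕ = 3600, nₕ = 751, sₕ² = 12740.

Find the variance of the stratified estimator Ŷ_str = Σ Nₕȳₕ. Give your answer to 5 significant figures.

1.6876 × 10^10

Var(Ŷ_str) = Σₕ Nₕ²(1 − fₕ)sₕ²/nₕ.
E: 18475²·(1 − 2165/18475)·120000/2165 = 1.6701741 × 10^10.
A: 3600²·(1 − 751/3600)·12740/751 = 1.7399006 × 10^8.
Sum = 1.6875731 × 10^10.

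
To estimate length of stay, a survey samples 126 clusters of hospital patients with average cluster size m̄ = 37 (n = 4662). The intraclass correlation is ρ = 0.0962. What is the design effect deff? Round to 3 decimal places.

4.463

deff = 1 + (37 − 1)·0.0962 = 1 + 3.4632 = 4.4632.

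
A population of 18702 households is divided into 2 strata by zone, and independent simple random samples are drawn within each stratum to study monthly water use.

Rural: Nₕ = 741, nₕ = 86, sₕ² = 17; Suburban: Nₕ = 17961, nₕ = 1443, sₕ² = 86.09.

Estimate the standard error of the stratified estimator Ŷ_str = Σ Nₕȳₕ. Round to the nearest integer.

Var(Ŷ_str) = Σₕ Nₕ²(1 − fₕ)sₕ²/nₕ.
Rural: 741²·(1 − 86/741)·17/86 = 95942.267.
Suburban: 17961²·(1 − 1443/17961)·86.09/1443 = 1.7700044 × 10^7.
Sum = 1.7795986 × 10^7.
SE = √(1.7795986 × 10^7) = 4219.

4219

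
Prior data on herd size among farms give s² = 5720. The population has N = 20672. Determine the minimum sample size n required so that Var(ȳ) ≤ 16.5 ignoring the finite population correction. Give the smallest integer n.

347

Without fpc, n₀ = s²/D = 5720/16.5 = 346.6667.
Rounding up, n = 347.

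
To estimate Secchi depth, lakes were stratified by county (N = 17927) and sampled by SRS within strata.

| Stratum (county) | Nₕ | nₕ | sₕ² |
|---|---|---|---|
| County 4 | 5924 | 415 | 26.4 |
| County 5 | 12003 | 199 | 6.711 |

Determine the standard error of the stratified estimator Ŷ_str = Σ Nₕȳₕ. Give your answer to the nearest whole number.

Var(Ŷ_str) = Σₕ Nₕ²(1 − fₕ)sₕ²/nₕ.
County 4: 5924²·(1 − 415/5924)·26.4/415 = 2.0760779 × 10^6.
County 5: 12003²·(1 − 199/12003)·6.711/199 = 4.7780773 × 10^6.
Sum = 6.8541552 × 10^6.
SE = √(6.8541552 × 10^6) = 2618.

2618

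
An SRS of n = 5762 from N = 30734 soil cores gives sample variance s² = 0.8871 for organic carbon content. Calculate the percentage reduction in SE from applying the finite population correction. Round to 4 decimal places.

f = n/N = 5762/30734 = 0.18747966.
SE_no-fpc = √(s²/n) = 0.012407939; SE_fpc = √((1−f)s²/n) = 0.011184505.
Ratio = √(1−f) = 0.90139910. Reduction = 100·(1 − 0.90139910) = 9.8601%.

9.8601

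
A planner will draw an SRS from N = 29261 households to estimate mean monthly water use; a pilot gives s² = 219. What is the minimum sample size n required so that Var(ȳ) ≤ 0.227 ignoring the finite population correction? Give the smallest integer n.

965

Without fpc, n₀ = s²/D = 219/0.227 = 964.7577.
Rounding up, n = 965.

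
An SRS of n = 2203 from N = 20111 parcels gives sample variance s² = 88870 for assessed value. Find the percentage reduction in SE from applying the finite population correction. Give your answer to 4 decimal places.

5.6359

f = n/N = 2203/20111 = 0.10954204.
SE_no-fpc = √(s²/n) = 6.3514128; SE_fpc = √((1−f)s²/n) = 5.9934523.
Ratio = √(1−f) = 0.94364080. Reduction = 100·(1 − 0.94364080) = 5.6359%.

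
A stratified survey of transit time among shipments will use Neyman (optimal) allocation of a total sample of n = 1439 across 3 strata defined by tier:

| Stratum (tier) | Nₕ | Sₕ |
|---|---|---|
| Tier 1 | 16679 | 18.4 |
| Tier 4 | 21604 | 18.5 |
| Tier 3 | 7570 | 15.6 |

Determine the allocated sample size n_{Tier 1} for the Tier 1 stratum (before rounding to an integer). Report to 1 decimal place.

535.5

Neyman allocation: nₕ = n·NₕSₕ / Σⱼ NⱼSⱼ.
Σ NⱼSⱼ = 16679·18.4 + 21604·18.5 + 7570·15.6 = 824659.6.
n_{Tier 1} = 1439·16679·18.4 / 824659.6 = 535.5.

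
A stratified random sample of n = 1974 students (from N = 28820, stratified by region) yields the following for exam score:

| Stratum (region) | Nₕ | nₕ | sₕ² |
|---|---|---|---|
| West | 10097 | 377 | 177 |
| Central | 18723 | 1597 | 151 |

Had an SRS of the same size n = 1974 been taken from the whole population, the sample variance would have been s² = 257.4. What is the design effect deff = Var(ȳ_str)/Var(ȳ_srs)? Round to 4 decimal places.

0.7572

Var(ȳ_str) = Σ Wₕ²(1−fₕ)sₕ²/nₕ with Wₕ = Nₕ/28820:
  West: (10097/28820)²·(1−377/10097)·177/377 = 0.055475674
  Central: (18723/28820)²·(1−1597/18723)·151/1597 = 0.036501899
  → Var(ȳ_str) = 0.091977573.
Var(ȳ_srs) = (1 − 1974/28820)·257.4/1974 = 0.12146384.
deff = 0.091977573 / 0.12146384 = 0.7572.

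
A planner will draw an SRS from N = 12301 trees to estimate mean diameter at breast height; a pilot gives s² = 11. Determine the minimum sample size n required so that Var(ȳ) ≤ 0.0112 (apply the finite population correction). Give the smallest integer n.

Without fpc, n₀ = s²/D = 11/0.0112 = 982.1429.
With fpc, (1 − n/N)·s²/n ≤ D requires n ≥ n₀/(1 + n₀/N) = 982.1429/(1 + 982.1429/12301) = 909.5242.
Rounding up, n = 910.

910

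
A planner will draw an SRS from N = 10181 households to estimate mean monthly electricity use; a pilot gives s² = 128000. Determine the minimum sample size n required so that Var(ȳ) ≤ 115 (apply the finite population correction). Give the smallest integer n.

1004

Without fpc, n₀ = s²/D = 128000/115 = 1113.0435.
With fpc, (1 − n/N)·s²/n ≤ D requires n ≥ n₀/(1 + n₀/N) = 1113.0435/(1 + 1113.0435/10181) = 1003.3515.
Rounding up, n = 1004.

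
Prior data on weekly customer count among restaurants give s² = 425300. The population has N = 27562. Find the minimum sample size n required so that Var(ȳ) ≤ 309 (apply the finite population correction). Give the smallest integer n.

Without fpc, n₀ = s²/D = 425300/309 = 1376.3754.
With fpc, (1 − n/N)·s²/n ≤ D requires n ≥ n₀/(1 + n₀/N) = 1376.3754/(1 + 1376.3754/27562) = 1310.9118.
Rounding up, n = 1311.

1311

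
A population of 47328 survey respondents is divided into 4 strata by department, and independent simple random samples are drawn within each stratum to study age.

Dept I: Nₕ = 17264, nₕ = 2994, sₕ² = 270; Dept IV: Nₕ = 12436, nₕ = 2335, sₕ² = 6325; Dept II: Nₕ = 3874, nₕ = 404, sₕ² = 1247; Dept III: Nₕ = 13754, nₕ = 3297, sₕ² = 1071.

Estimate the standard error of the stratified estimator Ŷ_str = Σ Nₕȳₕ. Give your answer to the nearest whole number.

Var(Ŷ_str) = Σₕ Nₕ²(1 − fₕ)sₕ²/nₕ.
Dept I: 17264²·(1 − 2994/17264)·270/2994 = 2.2216588 × 10^7.
Dept IV: 12436²·(1 − 2335/12436)·6325/2335 = 3.4026614 × 10^8.
Dept II: 3874²·(1 − 404/3874)·1247/404 = 4.1492937 × 10^7.
Dept III: 13754²·(1 − 3297/13754)·1071/3297 = 4.6720411 × 10^7.
Sum = 4.5069608 × 10^8.
SE = √(4.5069608 × 10^8) = 21230.

21230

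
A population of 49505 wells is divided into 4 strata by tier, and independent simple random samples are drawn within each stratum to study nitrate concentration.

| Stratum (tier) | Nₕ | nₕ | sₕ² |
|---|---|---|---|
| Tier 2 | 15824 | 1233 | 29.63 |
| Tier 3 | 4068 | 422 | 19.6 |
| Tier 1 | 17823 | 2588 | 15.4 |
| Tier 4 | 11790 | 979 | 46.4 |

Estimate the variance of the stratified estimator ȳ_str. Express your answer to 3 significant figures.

Var(ȳ_str) = Σₕ Wₕ²(1 − fₕ)sₕ²/nₕ with Wₕ = Nₕ/N, N = 49505.
Tier 2: Wₕ = 0.31964448; term = 0.31964448²·(1 − 0.07791962)·29.63/1233 = 0.0022639758.
Tier 3: Wₕ = 0.08217352; term = 0.08217352²·(1 − 0.10373648)·19.6/422 = 2.8108851 × 10^-4.
Tier 1: Wₕ = 0.36002424; term = 0.36002424²·(1 − 0.14520563)·15.4/2588 = 6.5929774 × 10^-4.
Tier 4: Wₕ = 0.23815776; term = 0.23815776²·(1 − 0.08303647)·46.4/979 = 0.0024649995.
Sum = 0.0056693616.

0.00567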